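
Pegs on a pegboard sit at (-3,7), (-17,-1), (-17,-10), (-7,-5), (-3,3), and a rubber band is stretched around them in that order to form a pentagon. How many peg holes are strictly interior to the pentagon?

110

The shoelace formula gives twice the area as |((-3)·(-1) − (-17)·7) + ((-17)·(-10) − (-17)·(-1)) + ((-17)·(-5) − (-7)·(-10)) + ((-7)·3 − (-3)·(-5)) + ((-3)·7 − (-3)·3)| = 242, so the area is 121.
Summing gcd(|Δx|,|Δy|) over the edges gives the boundary count: gcd(14,8) + gcd(0,9) + gcd(10,5) + gcd(4,8) + gcd(0,4) = 2+9+5+4+4 = 24.
Pick's theorem gives I = A − B/2 + 1 = 121 − 24/2 + 1 = 110.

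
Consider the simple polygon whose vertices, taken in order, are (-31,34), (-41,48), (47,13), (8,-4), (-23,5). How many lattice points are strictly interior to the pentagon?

1925

By the shoelace formula, twice the signed area is |((-31)·48 − (-41)·34) + ((-41)·13 − 47·48) + (47·(-4) − 8·13) + (8·5 − (-23)·(-4)) + ((-23)·34 − (-31)·5)| = 3854, so the area is 1927.
The number of boundary lattice points is Σ gcd(|Δx|,|Δy|) = gcd(10,14) + gcd(88,35) + gcd(39,17) + gcd(31,9) + gcd(8,29) = 2+1+1+1+1 = 6.
Pick's theorem gives I = A − B/2 + 1 = 1927 − 6/2 + 1 = 1925.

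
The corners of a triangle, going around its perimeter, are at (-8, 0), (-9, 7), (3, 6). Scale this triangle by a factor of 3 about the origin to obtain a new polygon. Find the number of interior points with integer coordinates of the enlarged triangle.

370

By the shoelace formula, twice the signed area is |((-8)·7 − (-9)·0) + ((-9)·6 − 3·7) + (3·0 − (-8)·6)| = 83, so the area is 41.5.
Summing gcd(|Δx|,|Δy|) over the edges gives the boundary count: gcd(1,7) + gcd(12,1) + gcd(11,6) = 1+1+1 = 3.
Scaling by 3 multiplies the area by 3² = 9 (so the new area is 373.5) and multiplies the boundary lattice-point count by 3, giving 9.
By Pick's theorem, the interior count of the dilated polygon is 373.5 − 9/2 + 1 = 370.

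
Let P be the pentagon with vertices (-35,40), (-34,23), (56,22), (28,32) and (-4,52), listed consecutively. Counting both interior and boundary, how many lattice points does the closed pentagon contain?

Using the shoelace formula, 2A = |((-35)·23 − (-34)·40) + ((-34)·22 − 56·23) + (56·32 − 28·22) + (28·52 − (-4)·32) + ((-4)·40 − (-35)·52)| = 2939, so the area is 1469.5.
Along each edge there are gcd(|Δx|,|Δy|)+1 lattice points, so counting each shared vertex once the boundary has gcd(1,17) + gcd(90,1) + gcd(28,10) + gcd(32,20) + gcd(31,12) = 1+1+2+4+1 = 9.
Pick's theorem gives I = A − B/2 + 1 = 1469.5 − 9/2 + 1 = 1466, so the closed region contains I + B = 1466 + 9 = 1475 lattice points.

1475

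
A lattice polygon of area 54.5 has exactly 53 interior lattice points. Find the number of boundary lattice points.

5

Pick's theorem gives A = I + B/2 − 1, so B = 2(A − I + 1) = 2(54.5 − 53 + 1) = 5.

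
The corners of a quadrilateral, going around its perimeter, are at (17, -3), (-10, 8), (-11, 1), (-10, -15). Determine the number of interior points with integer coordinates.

320

The shoelace formula gives twice the area as |[17·8 − (-10)·(-3)] + [(-10)·1 − (-11)·8] + [(-11)·(-15) − (-10)·1] + [(-10)·(-3) − 17·(-15)]| = 644, so the area is 322.
Summing gcd(|Δx|,|Δy|) over the edges gives the boundary count: gcd(27,11) + gcd(1,7) + gcd(1,16) + gcd(27,12) = 1+1+1+3 = 6.
By Pick's theorem A = I + B/2 − 1, so I = 322 − 6/2 + 1 = 320.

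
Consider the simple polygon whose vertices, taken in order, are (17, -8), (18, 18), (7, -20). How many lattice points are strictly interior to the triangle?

By the shoelace formula, twice the signed area is |(17·18 − 18·(-8)) + (18·(-20) − 7·18) + (7·(-8) − 17·(-20))| = 248, so the area is 124.
Summing gcd(|Δx|,|Δy|) over the edges gives the boundary count: gcd(1,26) + gcd(11,38) + gcd(10,12) = 1+1+2 = 4.
Pick's theorem gives I = A − B/2 + 1 = 124 − 4/2 + 1 = 123.

123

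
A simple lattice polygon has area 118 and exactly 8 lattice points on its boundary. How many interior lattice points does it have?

115

Pick's theorem A = I + B/2 − 1 rearranges to I = A − B/2 + 1 = 118 − 8/2 + 1 = 115.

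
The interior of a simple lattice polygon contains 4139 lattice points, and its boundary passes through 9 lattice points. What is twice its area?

By Pick's theorem, A = I + B/2 − 1 = 4139 + 9/2 − 1 = 8285/2.
Hence 2A = 8285.

8285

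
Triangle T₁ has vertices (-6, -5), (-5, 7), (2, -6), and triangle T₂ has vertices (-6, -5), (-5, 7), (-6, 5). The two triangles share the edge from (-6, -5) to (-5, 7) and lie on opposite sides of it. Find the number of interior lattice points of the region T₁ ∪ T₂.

48

The union is the simple quadrilateral with vertices (-6, -5), (2, -6), (-5, 7), (-6, 5) in order.
By the shoelace formula, twice the signed area is |((-6)·(-6) − 2·(-5)) + (2·7 − (-5)·(-6)) + ((-5)·5 − (-6)·7) + ((-6)·(-5) − (-6)·5)| = 107, so the area is 107/2.
Along each edge there are gcd(|Δx|,|Δy|)+1 lattice points, so counting each shared vertex once the boundary has gcd(8,1) + gcd(7,13) + gcd(1,2) + gcd(0,10) = 1+1+1+10 = 13.
By Pick's theorem I = A − B/2 + 1 = 107/2 − 13/2 + 1 = 48.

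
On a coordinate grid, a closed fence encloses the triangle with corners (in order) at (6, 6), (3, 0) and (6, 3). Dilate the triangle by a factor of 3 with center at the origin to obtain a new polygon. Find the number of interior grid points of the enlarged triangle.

By the shoelace formula, twice the signed area is |(6·0 − 3·6) + (3·3 − 6·0) + (6·6 − 6·3)| = 9, so the area is 9/2.
Along each edge there are gcd(|Δx|,|Δy|)+1 lattice points, so counting each shared vertex once the boundary has gcd(3,6) + gcd(3,3) + gcd(0,3) = 3+3+3 = 9.
Scaling by 3 multiplies the area by 3² = 9 (so the new area is 40.5) and multiplies the boundary lattice-point count by 3, giving 27.
By Pick's theorem, the interior count of the dilated polygon is 40.5 − 27/2 + 1 = 28.

28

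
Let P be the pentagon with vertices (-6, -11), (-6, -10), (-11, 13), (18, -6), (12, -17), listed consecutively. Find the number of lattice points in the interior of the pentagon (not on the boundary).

411

By the shoelace formula, twice the signed area is |[(-6)·(-10) − (-6)·(-11)] + [(-6)·13 − (-11)·(-10)] + [(-11)·(-6) − 18·13] + [18·(-17) − 12·(-6)] + [12·(-11) − (-6)·(-17)]| = 830, so the area is 415.
Summing gcd(|Δx|,|Δy|) over the edges gives the boundary count: gcd(0,1) + gcd(5,23) + gcd(29,19) + gcd(6,11) + gcd(18,6) = 1+1+1+1+6 = 10.
Pick's theorem gives I = A − B/2 + 1 = 415 − 10/2 + 1 = 411.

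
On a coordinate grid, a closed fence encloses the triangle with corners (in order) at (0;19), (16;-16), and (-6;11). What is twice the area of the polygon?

338

Using the shoelace formula, 2A = |(0·(-16) − 16·19) + (16·11 − (-6)·(-16)) + ((-6)·19 − 0·11)| = 338, so the area is 169.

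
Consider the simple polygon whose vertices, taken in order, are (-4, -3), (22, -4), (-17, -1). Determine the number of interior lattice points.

By the shoelace formula, twice the signed area is |[(-4)·(-4) − 22·(-3)] + [22·(-1) − (-17)·(-4)] + [(-17)·(-3) − (-4)·(-1)]| = 39, so the area is 39/2.
The number of boundary lattice points is Σ gcd(|Δx|,|Δy|) = gcd(26,1) + gcd(39,3) + gcd(13,2) = 1+3+1 = 5.
Pick's theorem gives I = A − B/2 + 1 = 39/2 − 5/2 + 1 = 18.

18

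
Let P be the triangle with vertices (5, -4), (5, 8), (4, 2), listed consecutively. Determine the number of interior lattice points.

Using the shoelace formula, 2A = |[5·8 − 5·(-4)] + [5·2 − 4·8] + [4·(-4) − 5·2]| = 12, so the area is 6.
Along each edge there are gcd(|Δx|,|Δy|)+1 lattice points, so counting each shared vertex once the boundary has gcd(0,12) + gcd(1,6) + gcd(1,6) = 12+1+1 = 14.
Pick's theorem gives I = A − B/2 + 1 = 6 − 14/2 + 1 = 0.

0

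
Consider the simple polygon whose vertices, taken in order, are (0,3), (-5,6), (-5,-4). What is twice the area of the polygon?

50

By the shoelace formula, twice the signed area is |(0·6 − (-5)·3) + ((-5)·(-4) − (-5)·6) + ((-5)·3 − 0·(-4))| = 50, so the area is 25.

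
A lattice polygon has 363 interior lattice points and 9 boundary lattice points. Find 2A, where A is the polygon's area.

733

By Pick's theorem, A = I + B/2 − 1 = 363 + 9/2 − 1 = 733/2.
Hence 2A = 733.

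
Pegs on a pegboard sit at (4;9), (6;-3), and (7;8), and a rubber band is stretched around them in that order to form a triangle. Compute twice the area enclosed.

The shoelace formula gives twice the area as |[4·(-3) − 6·9] + [6·8 − 7·(-3)] + [7·9 − 4·8]| = 34, so the area is 17.

34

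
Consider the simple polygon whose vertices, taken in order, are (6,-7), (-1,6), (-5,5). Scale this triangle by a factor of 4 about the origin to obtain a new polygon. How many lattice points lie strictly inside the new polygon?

The shoelace formula gives twice the area as |(6·6 − (-1)·(-7)) + ((-1)·5 − (-5)·6) + ((-5)·(-7) − 6·5)| = 59, so the area is 59/2.
Summing gcd(|Δx|,|Δy|) over the edges gives the boundary count: gcd(7,13) + gcd(4,1) + gcd(11,12) = 1+1+1 = 3.
Scaling by 4 multiplies the area by 4² = 16 (so the new area is 472) and multiplies the boundary lattice-point count by 4, giving 12.
By Pick's theorem, the interior count of the dilated polygon is 472 − 12/2 + 1 = 467.

467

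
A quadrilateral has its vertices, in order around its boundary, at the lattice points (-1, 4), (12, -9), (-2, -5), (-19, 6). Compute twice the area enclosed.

294

By the shoelace formula, twice the signed area is |[(-1)·(-9) − 12·4] + [12·(-5) − (-2)·(-9)] + [(-2)·6 − (-19)·(-5)] + [(-19)·4 − (-1)·6]| = 294, so the area is 147.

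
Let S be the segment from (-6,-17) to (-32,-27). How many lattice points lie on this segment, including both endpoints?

3

The number of lattice points on a segment between lattice points is gcd(|Δx|,|Δy|) + 1 = gcd(26,10) + 1 = 2 + 1 = 3.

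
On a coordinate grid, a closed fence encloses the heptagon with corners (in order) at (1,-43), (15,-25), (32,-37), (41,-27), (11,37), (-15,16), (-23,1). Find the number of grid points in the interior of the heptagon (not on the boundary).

2697

The shoelace formula gives twice the area as |[1·(-25) − 15·(-43)] + [15·(-37) − 32·(-25)] + [32·(-27) − 41·(-37)] + [41·37 − 11·(-27)] + [11·16 − (-15)·37] + [(-15)·1 − (-23)·16] + [(-23)·(-43) − 1·1]| = 5404, so the area is 2702.
Summing gcd(|Δx|,|Δy|) over the edges gives the boundary count: gcd(14,18) + gcd(17,12) + gcd(9,10) + gcd(30,64) + gcd(26,21) + gcd(8,15) + gcd(24,44) = 2+1+1+2+1+1+4 = 12.
By Pick's theorem A = I + B/2 − 1, so I = 2702 − 12/2 + 1 = 2697.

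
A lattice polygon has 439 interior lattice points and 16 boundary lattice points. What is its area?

446

By Pick's theorem, A = I + B/2 − 1 = 439 + 16/2 − 1 = 446.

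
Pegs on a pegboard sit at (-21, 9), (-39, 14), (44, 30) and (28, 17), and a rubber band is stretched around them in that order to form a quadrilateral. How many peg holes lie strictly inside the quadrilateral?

The shoelace formula gives twice the area as |[(-21)·14 − (-39)·9] + [(-39)·30 − 44·14] + [44·17 − 28·30] + [28·9 − (-21)·17]| = 1212, so the area is 606.
The number of boundary lattice points is Σ gcd(|Δx|,|Δy|) = gcd(18,5) + gcd(83,16) + gcd(16,13) + gcd(49,8) = 1+1+1+1 = 4.
By Pick's theorem A = I + B/2 − 1, so I = 606 − 4/2 + 1 = 605.

605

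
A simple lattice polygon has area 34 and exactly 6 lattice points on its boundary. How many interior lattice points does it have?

From Pick's theorem, I = A − B/2 + 1 = 34 − 6/2 + 1 = 32.

32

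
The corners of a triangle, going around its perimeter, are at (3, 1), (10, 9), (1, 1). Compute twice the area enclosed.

16

Using the shoelace formula, 2A = |[3·9 − 10·1] + [10·1 − 1·9] + [1·1 − 3·1]| = 16, so the area is 8.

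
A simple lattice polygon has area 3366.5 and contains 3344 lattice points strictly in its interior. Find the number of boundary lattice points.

47

Pick's theorem gives A = I + B/2 − 1, so B = 2(A − I + 1) = 2(3366.5 − 3344 + 1) = 47.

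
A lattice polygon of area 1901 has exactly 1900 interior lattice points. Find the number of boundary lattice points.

Pick's theorem gives A = I + B/2 − 1, so B = 2(A − I + 1) = 2(1901 − 1900 + 1) = 4.

4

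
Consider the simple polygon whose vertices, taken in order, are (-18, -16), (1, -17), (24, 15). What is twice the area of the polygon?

The shoelace formula gives twice the area as |((-18)·(-17) − 1·(-16)) + (1·15 − 24·(-17)) + (24·(-16) − (-18)·15)| = 631, so the area is 631/2.

631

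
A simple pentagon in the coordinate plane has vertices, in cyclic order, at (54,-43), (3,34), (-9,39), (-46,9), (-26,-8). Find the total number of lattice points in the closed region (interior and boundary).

3132

Using the shoelace formula, 2A = |(54·34 − 3·(-43)) + (3·39 − (-9)·34) + ((-9)·9 − (-46)·39) + ((-46)·(-8) − (-26)·9) + ((-26)·(-43) − 54·(-8))| = 6253, so the area is 3126.5.
The number of boundary lattice points is Σ gcd(|Δx|,|Δy|) = gcd(51,77) + gcd(12,5) + gcd(37,30) + gcd(20,17) + gcd(80,35) = 1+1+1+1+5 = 9.
Pick's theorem gives I = A − B/2 + 1 = 3126.5 − 9/2 + 1 = 3123, so the closed region contains I + B = 3123 + 9 = 3132 lattice points.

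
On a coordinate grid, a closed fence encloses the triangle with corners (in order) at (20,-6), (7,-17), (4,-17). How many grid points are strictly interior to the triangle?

The shoelace formula gives twice the area as |(20·(-17) − 7·(-6)) + (7·(-17) − 4·(-17)) + (4·(-6) − 20·(-17))| = 33, so the area is 16.5.
The number of boundary lattice points is Σ gcd(|Δx|,|Δy|) = gcd(13,11) + gcd(3,0) + gcd(16,11) = 1+3+1 = 5.
By Pick's theorem A = I + B/2 − 1, so I = 16.5 − 5/2 + 1 = 15.

15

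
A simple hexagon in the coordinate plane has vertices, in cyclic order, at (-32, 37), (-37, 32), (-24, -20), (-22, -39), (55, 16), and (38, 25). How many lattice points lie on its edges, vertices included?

33

The number of boundary lattice points is Σ gcd(|Δx|,|Δy|) = gcd(5,5) + gcd(13,52) + gcd(2,19) + gcd(77,55) + gcd(17,9) + gcd(70,12) = 5+13+1+11+1+2 = 33.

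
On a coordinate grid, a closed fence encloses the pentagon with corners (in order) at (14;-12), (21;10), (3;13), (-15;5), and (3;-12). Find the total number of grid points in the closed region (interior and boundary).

Using the shoelace formula, 2A = |(14·10 − 21·(-12)) + (21·13 − 3·10) + (3·5 − (-15)·13) + ((-15)·(-12) − 3·5) + (3·(-12) − 14·(-12))| = 1142, so the area is 571.
The number of boundary lattice points is Σ gcd(|Δx|,|Δy|) = gcd(7,22) + gcd(18,3) + gcd(18,8) + gcd(18,17) + gcd(11,0) = 1+3+2+1+11 = 18.
Pick's theorem gives I = A − B/2 + 1 = 571 − 18/2 + 1 = 563, so the closed region contains I + B = 563 + 18 = 581 lattice points.

581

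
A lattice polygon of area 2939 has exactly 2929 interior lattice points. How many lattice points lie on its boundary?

Pick's theorem gives A = I + B/2 − 1, so B = 2(A − I + 1) = 2(2939 − 2929 + 1) = 22.

22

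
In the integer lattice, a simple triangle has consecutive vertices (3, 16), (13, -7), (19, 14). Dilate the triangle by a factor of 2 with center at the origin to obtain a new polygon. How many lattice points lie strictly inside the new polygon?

691

The shoelace formula gives twice the area as |[3·(-7) − 13·16] + [13·14 − 19·(-7)] + [19·16 − 3·14]| = 348, so the area is 174.
The number of boundary lattice points is Σ gcd(|Δx|,|Δy|) = gcd(10,23) + gcd(6,21) + gcd(16,2) = 1+3+2 = 6.
Scaling by 2 multiplies the area by 2² = 4 (so the new area is 696) and multiplies the boundary lattice-point count by 2, giving 12.
By Pick's theorem, the interior count of the dilated polygon is 696 − 12/2 + 1 = 691.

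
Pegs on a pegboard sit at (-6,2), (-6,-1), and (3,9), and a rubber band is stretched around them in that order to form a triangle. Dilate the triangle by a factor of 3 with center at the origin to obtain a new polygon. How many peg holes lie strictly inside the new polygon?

By the shoelace formula, twice the signed area is |[(-6)·(-1) − (-6)·2] + [(-6)·9 − 3·(-1)] + [3·2 − (-6)·9]| = 27, so the area is 27/2.
The number of boundary lattice points is Σ gcd(|Δx|,|Δy|) = gcd(0,3) + gcd(9,10) + gcd(9,7) = 3+1+1 = 5.
Scaling by 3 multiplies the area by 3² = 9 (so the new area is 121.5) and multiplies the boundary lattice-point count by 3, giving 15.
By Pick's theorem, the interior count of the dilated polygon is 121.5 − 15/2 + 1 = 115.

115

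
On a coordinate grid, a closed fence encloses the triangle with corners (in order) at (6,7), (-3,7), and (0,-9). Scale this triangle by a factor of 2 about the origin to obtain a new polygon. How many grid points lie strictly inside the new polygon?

Using the shoelace formula, 2A = |[6·7 − (-3)·7] + [(-3)·(-9) − 0·7] + [0·7 − 6·(-9)]| = 144, so the area is 72.
Summing gcd(|Δx|,|Δy|) over the edges gives the boundary count: gcd(9,0) + gcd(3,16) + gcd(6,16) = 9+1+2 = 12.
Scaling by 2 multiplies the area by 2² = 4 (so the new area is 288) and multiplies the boundary lattice-point count by 2, giving 24.
By Pick's theorem, the interior count of the dilated polygon is 288 − 24/2 + 1 = 277.

277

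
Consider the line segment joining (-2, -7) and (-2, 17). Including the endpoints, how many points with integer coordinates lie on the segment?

The number of lattice points on a segment between lattice points is gcd(|Δx|,|Δy|) + 1 = gcd(0,24) + 1 = 24 + 1 = 25.

25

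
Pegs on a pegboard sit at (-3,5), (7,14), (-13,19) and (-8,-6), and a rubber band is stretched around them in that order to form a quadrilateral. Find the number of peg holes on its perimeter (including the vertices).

The number of boundary lattice points is Σ gcd(|Δx|,|Δy|) = gcd(10,9) + gcd(20,5) + gcd(5,25) + gcd(5,11) = 1+5+5+1 = 12.

12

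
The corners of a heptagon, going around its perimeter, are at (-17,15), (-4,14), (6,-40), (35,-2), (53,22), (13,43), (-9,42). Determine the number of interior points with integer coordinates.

Using the shoelace formula, 2A = |((-17)·14 − (-4)·15) + ((-4)·(-40) − 6·14) + (6·(-2) − 35·(-40)) + (35·22 − 53·(-2)) + (53·43 − 13·22) + (13·42 − (-9)·43) + ((-9)·15 − (-17)·42)| = 5667, so the area is 5667/2.
Along each edge there are gcd(|Δx|,|Δy|)+1 lattice points, so counting each shared vertex once the boundary has gcd(13,1) + gcd(10,54) + gcd(29,38) + gcd(18,24) + gcd(40,21) + gcd(22,1) + gcd(8,27) = 1+2+1+6+1+1+1 = 13.
By Pick's theorem A = I + B/2 − 1, so I = 5667/2 − 13/2 + 1 = 2828.

2828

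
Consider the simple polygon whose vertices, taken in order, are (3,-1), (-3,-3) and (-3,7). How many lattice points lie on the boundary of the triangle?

Along each edge there are gcd(|Δx|,|Δy|)+1 lattice points, so counting each shared vertex once the boundary has gcd(6,2) + gcd(0,10) + gcd(6,8) = 2+10+2 = 14.

14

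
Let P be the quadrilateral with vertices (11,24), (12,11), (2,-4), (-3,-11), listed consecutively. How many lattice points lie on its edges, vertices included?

Summing gcd(|Δx|,|Δy|) over the edges gives the boundary count: gcd(1,13) + gcd(10,15) + gcd(5,7) + gcd(14,35) = 1+5+1+7 = 14.

14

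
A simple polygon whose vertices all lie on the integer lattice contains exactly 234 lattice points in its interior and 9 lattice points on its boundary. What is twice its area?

475

Pick's theorem states A = I + B/2 − 1, so A = 234 + 9/2 − 1 = 475/2.
Hence 2A = 475.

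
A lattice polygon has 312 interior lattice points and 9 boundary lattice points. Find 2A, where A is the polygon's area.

By Pick's theorem, A = I + B/2 − 1 = 312 + 9/2 − 1 = 631/2.
Hence 2A = 631.

631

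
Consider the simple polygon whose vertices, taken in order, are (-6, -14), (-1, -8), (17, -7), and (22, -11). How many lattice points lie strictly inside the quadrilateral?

Using the shoelace formula, 2A = |((-6)·(-8) − (-1)·(-14)) + ((-1)·(-7) − 17·(-8)) + (17·(-11) − 22·(-7)) + (22·(-14) − (-6)·(-11))| = 230, so the area is 115.
The number of boundary lattice points is Σ gcd(|Δx|,|Δy|) = gcd(5,6) + gcd(18,1) + gcd(5,4) + gcd(28,3) = 1+1+1+1 = 4.
By Pick's theorem A = I + B/2 − 1, so I = 115 − 4/2 + 1 = 114.

114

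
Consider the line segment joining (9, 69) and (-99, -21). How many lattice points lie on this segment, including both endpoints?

The number of lattice points on a segment between lattice points is gcd(|Δx|,|Δy|) + 1 = gcd(108,90) + 1 = 18 + 1 = 19.

19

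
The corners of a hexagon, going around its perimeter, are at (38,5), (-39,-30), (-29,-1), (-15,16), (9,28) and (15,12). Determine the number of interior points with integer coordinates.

By the shoelace formula, twice the signed area is |(38·(-30) − (-39)·5) + ((-39)·(-1) − (-29)·(-30)) + ((-29)·16 − (-15)·(-1)) + ((-15)·28 − 9·16) + (9·12 − 15·28) + (15·5 − 38·12)| = 3512, so the area is 1756.
The number of boundary lattice points is Σ gcd(|Δx|,|Δy|) = gcd(77,35) + gcd(10,29) + gcd(14,17) + gcd(24,12) + gcd(6,16) + gcd(23,7) = 7+1+1+12+2+1 = 24.
Pick's theorem gives I = A − B/2 + 1 = 1756 − 24/2 + 1 = 1745.

1745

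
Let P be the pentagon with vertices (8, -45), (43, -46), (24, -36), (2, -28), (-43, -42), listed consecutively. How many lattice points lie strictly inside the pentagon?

750

The shoelace formula gives twice the area as |(8·(-46) − 43·(-45)) + (43·(-36) − 24·(-46)) + (24·(-28) − 2·(-36)) + (2·(-42) − (-43)·(-28)) + ((-43)·(-45) − 8·(-42))| = 1506, so the area is 753.
The number of boundary lattice points is Σ gcd(|Δx|,|Δy|) = gcd(35,1) + gcd(19,10) + gcd(22,8) + gcd(45,14) + gcd(51,3) = 1+1+2+1+3 = 8.
Pick's theorem gives I = A − B/2 + 1 = 753 − 8/2 + 1 = 750.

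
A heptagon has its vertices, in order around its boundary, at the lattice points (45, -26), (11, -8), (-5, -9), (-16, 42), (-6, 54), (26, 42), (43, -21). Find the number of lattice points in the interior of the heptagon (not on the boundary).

2675

Using the shoelace formula, 2A = |[45·(-8) − 11·(-26)] + [11·(-9) − (-5)·(-8)] + [(-5)·42 − (-16)·(-9)] + [(-16)·54 − (-6)·42] + [(-6)·42 − 26·54] + [26·(-21) − 43·42] + [43·(-26) − 45·(-21)]| = 5360, so the area is 2680.
The number of boundary lattice points is Σ gcd(|Δx|,|Δy|) = gcd(34,18) + gcd(16,1) + gcd(11,51) + gcd(10,12) + gcd(32,12) + gcd(17,63) + gcd(2,5) = 2+1+1+2+4+1+1 = 12.
Pick's theorem gives I = A − B/2 + 1 = 2680 − 12/2 + 1 = 2675.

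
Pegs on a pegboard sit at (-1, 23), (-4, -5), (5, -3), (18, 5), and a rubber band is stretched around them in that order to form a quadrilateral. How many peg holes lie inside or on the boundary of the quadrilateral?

319

The shoelace formula gives twice the area as |[(-1)·(-5) − (-4)·23] + [(-4)·(-3) − 5·(-5)] + [5·5 − 18·(-3)] + [18·23 − (-1)·5]| = 632, so the area is 316.
Along each edge there are gcd(|Δx|,|Δy|)+1 lattice points, so counting each shared vertex once the boundary has gcd(3,28) + gcd(9,2) + gcd(13,8) + gcd(19,18) = 1+1+1+1 = 4.
Pick's theorem gives I = A − B/2 + 1 = 316 − 4/2 + 1 = 315, so the closed region contains I + B = 315 + 4 = 319 lattice points.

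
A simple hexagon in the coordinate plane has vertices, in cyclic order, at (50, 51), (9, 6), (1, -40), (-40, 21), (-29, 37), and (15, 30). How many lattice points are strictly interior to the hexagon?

2562

The shoelace formula gives twice the area as |[50·6 − 9·51] + [9·(-40) − 1·6] + [1·21 − (-40)·(-40)] + [(-40)·37 − (-29)·21] + [(-29)·30 − 15·37] + [15·51 − 50·30]| = 5135, so the area is 2567.5.
Summing gcd(|Δx|,|Δy|) over the edges gives the boundary count: gcd(41,45) + gcd(8,46) + gcd(41,61) + gcd(11,16) + gcd(44,7) + gcd(35,21) = 1+2+1+1+1+7 = 13.
Pick's theorem gives I = A − B/2 + 1 = 2567.5 − 13/2 + 1 = 2562.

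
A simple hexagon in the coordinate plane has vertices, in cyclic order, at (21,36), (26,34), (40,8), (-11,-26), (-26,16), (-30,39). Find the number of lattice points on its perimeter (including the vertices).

27

Summing gcd(|Δx|,|Δy|) over the edges gives the boundary count: gcd(5,2) + gcd(14,26) + gcd(51,34) + gcd(15,42) + gcd(4,23) + gcd(51,3) = 1+2+17+3+1+3 = 27.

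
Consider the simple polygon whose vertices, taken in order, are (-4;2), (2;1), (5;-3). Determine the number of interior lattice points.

10

By the shoelace formula, twice the signed area is |((-4)·1 − 2·2) + (2·(-3) − 5·1) + (5·2 − (-4)·(-3))| = 21, so the area is 10.5.
Along each edge there are gcd(|Δx|,|Δy|)+1 lattice points, so counting each shared vertex once the boundary has gcd(6,1) + gcd(3,4) + gcd(9,5) = 1+1+1 = 3.
By Pick's theorem A = I + B/2 − 1, so I = 10.5 − 3/2 + 1 = 10.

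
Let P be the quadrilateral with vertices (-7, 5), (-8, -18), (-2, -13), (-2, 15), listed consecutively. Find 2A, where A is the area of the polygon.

Using the shoelace formula, 2A = |[(-7)·(-18) − (-8)·5] + [(-8)·(-13) − (-2)·(-18)] + [(-2)·15 − (-2)·(-13)] + [(-2)·5 − (-7)·15]| = 273, so the area is 273/2.

273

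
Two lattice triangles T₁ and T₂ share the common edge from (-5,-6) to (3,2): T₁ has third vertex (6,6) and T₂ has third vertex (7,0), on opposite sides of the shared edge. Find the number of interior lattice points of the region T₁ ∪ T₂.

24

The union is the simple quadrilateral with vertices (-5,-6), (6,6), (3,2), (7,0) in order.
The shoelace formula gives twice the area as |[(-5)·6 − 6·(-6)] + [6·2 − 3·6] + [3·0 − 7·2] + [7·(-6) − (-5)·0]| = 56, so the area is 28.
Summing gcd(|Δx|,|Δy|) over the edges gives the boundary count: gcd(11,12) + gcd(3,4) + gcd(4,2) + gcd(12,6) = 1+1+2+6 = 10.
By Pick's theorem I = A − B/2 + 1 = 28 − 10/2 + 1 = 24.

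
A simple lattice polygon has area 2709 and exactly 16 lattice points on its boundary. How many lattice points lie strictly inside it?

From Pick's theorem, I = A − B/2 + 1 = 2709 − 16/2 + 1 = 2702.

2702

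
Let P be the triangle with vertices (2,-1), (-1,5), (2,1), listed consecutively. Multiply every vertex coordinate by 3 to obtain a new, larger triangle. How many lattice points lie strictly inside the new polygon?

19

Using the shoelace formula, 2A = |(2·5 − (-1)·(-1)) + ((-1)·1 − 2·5) + (2·(-1) − 2·1)| = 6, so the area is 3.
Summing gcd(|Δx|,|Δy|) over the edges gives the boundary count: gcd(3,6) + gcd(3,4) + gcd(0,2) = 3+1+2 = 6.
Scaling by 3 multiplies the area by 3² = 9 (so the new area is 27) and multiplies the boundary lattice-point count by 3, giving 18.
By Pick's theorem, the interior count of the dilated polygon is 27 − 18/2 + 1 = 19.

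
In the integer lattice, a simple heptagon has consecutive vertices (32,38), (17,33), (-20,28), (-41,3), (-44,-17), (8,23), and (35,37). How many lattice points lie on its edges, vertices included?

14

Along each edge there are gcd(|Δx|,|Δy|)+1 lattice points, so counting each shared vertex once the boundary has gcd(15,5) + gcd(37,5) + gcd(21,25) + gcd(3,20) + gcd(52,40) + gcd(27,14) + gcd(3,1) = 5+1+1+1+4+1+1 = 14.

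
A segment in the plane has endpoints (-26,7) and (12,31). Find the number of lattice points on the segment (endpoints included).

3

The number of lattice points on a segment between lattice points is gcd(|Δx|,|Δy|) + 1 = gcd(38,24) + 1 = 2 + 1 = 3.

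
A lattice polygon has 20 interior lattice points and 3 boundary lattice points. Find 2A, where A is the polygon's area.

41

Pick's theorem states A = I + B/2 − 1, so A = 20 + 3/2 − 1 = 41/2.
Hence 2A = 41.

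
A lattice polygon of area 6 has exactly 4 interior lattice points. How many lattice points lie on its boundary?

6

Pick's theorem gives A = I + B/2 − 1, so B = 2(A − I + 1) = 2(6 − 4 + 1) = 6.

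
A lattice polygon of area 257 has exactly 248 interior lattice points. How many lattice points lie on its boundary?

20

Pick's theorem gives A = I + B/2 − 1, so B = 2(A − I + 1) = 2(257 − 248 + 1) = 20.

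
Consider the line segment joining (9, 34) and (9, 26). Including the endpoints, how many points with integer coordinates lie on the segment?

The number of lattice points on a segment between lattice points is gcd(|Δx|,|Δy|) + 1 = gcd(0,8) + 1 = 8 + 1 = 9.

9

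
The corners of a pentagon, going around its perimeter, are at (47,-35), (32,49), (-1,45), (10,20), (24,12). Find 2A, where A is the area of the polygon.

Using the shoelace formula, 2A = |(47·49 − 32·(-35)) + (32·45 − (-1)·49) + ((-1)·20 − 10·45) + (10·12 − 24·20) + (24·(-35) − 47·12)| = 2678, so the area is 1339.

2678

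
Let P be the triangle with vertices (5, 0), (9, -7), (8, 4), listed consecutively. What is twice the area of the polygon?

Using the shoelace formula, 2A = |[5·(-7) − 9·0] + [9·4 − 8·(-7)] + [8·0 − 5·4]| = 37, so the area is 18.5.

37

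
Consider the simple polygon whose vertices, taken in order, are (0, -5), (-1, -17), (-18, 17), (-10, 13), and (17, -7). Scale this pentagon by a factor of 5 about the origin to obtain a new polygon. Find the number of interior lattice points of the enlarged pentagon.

Using the shoelace formula, 2A = |[0·(-17) − (-1)·(-5)] + [(-1)·17 − (-18)·(-17)] + [(-18)·13 − (-10)·17] + [(-10)·(-7) − 17·13] + [17·(-5) − 0·(-7)]| = 628, so the area is 314.
The number of boundary lattice points is Σ gcd(|Δx|,|Δy|) = gcd(1,12) + gcd(17,34) + gcd(8,4) + gcd(27,20) + gcd(17,2) = 1+17+4+1+1 = 24.
Scaling by 5 multiplies the area by 5² = 25 (so the new area is 7850) and multiplies the boundary lattice-point count by 5, giving 120.
By Pick's theorem, the interior count of the dilated polygon is 7850 − 120/2 + 1 = 7791.

7791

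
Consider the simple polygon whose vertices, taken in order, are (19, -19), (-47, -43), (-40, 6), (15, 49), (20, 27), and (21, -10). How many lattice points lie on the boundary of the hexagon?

Along each edge there are gcd(|Δx|,|Δy|)+1 lattice points, so counting each shared vertex once the boundary has gcd(66,24) + gcd(7,49) + gcd(55,43) + gcd(5,22) + gcd(1,37) + gcd(2,9) = 6+7+1+1+1+1 = 17.

17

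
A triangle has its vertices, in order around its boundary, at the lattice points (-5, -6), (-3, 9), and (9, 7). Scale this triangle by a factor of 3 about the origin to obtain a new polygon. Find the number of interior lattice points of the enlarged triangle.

By the shoelace formula, twice the signed area is |[(-5)·9 − (-3)·(-6)] + [(-3)·7 − 9·9] + [9·(-6) − (-5)·7]| = 184, so the area is 92.
Along each edge there are gcd(|Δx|,|Δy|)+1 lattice points, so counting each shared vertex once the boundary has gcd(2,15) + gcd(12,2) + gcd(14,13) = 1+2+1 = 4.
Scaling by 3 multiplies the area by 3² = 9 (so the new area is 828) and multiplies the boundary lattice-point count by 3, giving 12.
By Pick's theorem, the interior count of the dilated polygon is 828 − 12/2 + 1 = 823.

823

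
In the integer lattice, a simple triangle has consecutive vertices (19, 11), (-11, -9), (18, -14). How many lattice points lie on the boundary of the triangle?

Summing gcd(|Δx|,|Δy|) over the edges gives the boundary count: gcd(30,20) + gcd(29,5) + gcd(1,25) = 10+1+1 = 12.

12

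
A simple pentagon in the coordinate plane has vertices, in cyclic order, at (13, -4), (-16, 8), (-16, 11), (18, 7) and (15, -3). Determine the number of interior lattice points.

Using the shoelace formula, 2A = |(13·8 − (-16)·(-4)) + ((-16)·11 − (-16)·8) + ((-16)·7 − 18·11) + (18·(-3) − 15·7) + (15·(-4) − 13·(-3))| = 498, so the area is 249.
Along each edge there are gcd(|Δx|,|Δy|)+1 lattice points, so counting each shared vertex once the boundary has gcd(29,12) + gcd(0,3) + gcd(34,4) + gcd(3,10) + gcd(2,1) = 1+3+2+1+1 = 8.
Pick's theorem gives I = A − B/2 + 1 = 249 − 8/2 + 1 = 246.

246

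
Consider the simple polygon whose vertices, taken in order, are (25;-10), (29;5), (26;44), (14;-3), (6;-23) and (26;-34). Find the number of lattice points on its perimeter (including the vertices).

11

The number of boundary lattice points is Σ gcd(|Δx|,|Δy|) = gcd(4,15) + gcd(3,39) + gcd(12,47) + gcd(8,20) + gcd(20,11) + gcd(1,24) = 1+3+1+4+1+1 = 11.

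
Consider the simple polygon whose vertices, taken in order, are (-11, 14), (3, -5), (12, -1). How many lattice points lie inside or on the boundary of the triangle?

116

The shoelace formula gives twice the area as |((-11)·(-5) − 3·14) + (3·(-1) − 12·(-5)) + (12·14 − (-11)·(-1))| = 227, so the area is 227/2.
Along each edge there are gcd(|Δx|,|Δy|)+1 lattice points, so counting each shared vertex once the boundary has gcd(14,19) + gcd(9,4) + gcd(23,15) = 1+1+1 = 3.
Pick's theorem gives I = A − B/2 + 1 = 227/2 − 3/2 + 1 = 113, so the closed region contains I + B = 113 + 3 = 116 lattice points.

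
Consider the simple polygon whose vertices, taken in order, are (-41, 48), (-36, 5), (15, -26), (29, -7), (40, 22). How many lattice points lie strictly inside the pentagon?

Using the shoelace formula, 2A = |[(-41)·5 − (-36)·48] + [(-36)·(-26) − 15·5] + [15·(-7) − 29·(-26)] + [29·22 − 40·(-7)] + [40·48 − (-41)·22]| = 6773, so the area is 6773/2.
The number of boundary lattice points is Σ gcd(|Δx|,|Δy|) = gcd(5,43) + gcd(51,31) + gcd(14,19) + gcd(11,29) + gcd(81,26) = 1+1+1+1+1 = 5.
Pick's theorem gives I = A − B/2 + 1 = 6773/2 − 5/2 + 1 = 3385.

3385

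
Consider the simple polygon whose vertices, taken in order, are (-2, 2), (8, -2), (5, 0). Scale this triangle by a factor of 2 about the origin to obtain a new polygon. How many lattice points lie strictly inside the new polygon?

Using the shoelace formula, 2A = |[(-2)·(-2) − 8·2] + [8·0 − 5·(-2)] + [5·2 − (-2)·0]| = 8, so the area is 4.
Summing gcd(|Δx|,|Δy|) over the edges gives the boundary count: gcd(10,4) + gcd(3,2) + gcd(7,2) = 2+1+1 = 4.
Scaling by 2 multiplies the area by 2² = 4 (so the new area is 16) and multiplies the boundary lattice-point count by 2, giving 8.
By Pick's theorem, the interior count of the dilated polygon is 16 − 8/2 + 1 = 13.

13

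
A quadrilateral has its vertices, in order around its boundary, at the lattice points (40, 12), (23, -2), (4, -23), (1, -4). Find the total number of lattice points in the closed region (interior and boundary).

352

Using the shoelace formula, 2A = |[40·(-2) − 23·12] + [23·(-23) − 4·(-2)] + [4·(-4) − 1·(-23)] + [1·12 − 40·(-4)]| = 698, so the area is 349.
Along each edge there are gcd(|Δx|,|Δy|)+1 lattice points, so counting each shared vertex once the boundary has gcd(17,14) + gcd(19,21) + gcd(3,19) + gcd(39,16) = 1+1+1+1 = 4.
Pick's theorem gives I = A − B/2 + 1 = 349 − 4/2 + 1 = 348, so the closed region contains I + B = 348 + 4 = 352 lattice points.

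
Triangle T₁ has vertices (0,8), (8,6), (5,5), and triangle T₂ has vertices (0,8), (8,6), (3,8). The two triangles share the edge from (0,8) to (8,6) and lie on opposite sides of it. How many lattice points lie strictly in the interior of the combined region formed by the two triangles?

8

The union is the simple quadrilateral with vertices (0,8), (5,5), (8,6), (3,8) in order.
The shoelace formula gives twice the area as |(0·5 − 5·8) + (5·6 − 8·5) + (8·8 − 3·6) + (3·8 − 0·8)| = 20, so the area is 10.
Summing gcd(|Δx|,|Δy|) over the edges gives the boundary count: gcd(5,3) + gcd(3,1) + gcd(5,2) + gcd(3,0) = 1+1+1+3 = 6.
By Pick's theorem I = A − B/2 + 1 = 10 − 6/2 + 1 = 8.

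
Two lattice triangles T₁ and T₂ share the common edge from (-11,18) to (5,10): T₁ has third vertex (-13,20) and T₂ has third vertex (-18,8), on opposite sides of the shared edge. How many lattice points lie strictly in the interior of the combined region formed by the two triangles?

114

The union is the simple quadrilateral with vertices (-11,18), (-13,20), (5,10), (-18,8) in order.
By the shoelace formula, twice the signed area is |[(-11)·20 − (-13)·18] + [(-13)·10 − 5·20] + [5·8 − (-18)·10] + [(-18)·18 − (-11)·8]| = 232, so the area is 116.
Summing gcd(|Δx|,|Δy|) over the edges gives the boundary count: gcd(2,2) + gcd(18,10) + gcd(23,2) + gcd(7,10) = 2+2+1+1 = 6.
By Pick's theorem I = A − B/2 + 1 = 116 − 6/2 + 1 = 114.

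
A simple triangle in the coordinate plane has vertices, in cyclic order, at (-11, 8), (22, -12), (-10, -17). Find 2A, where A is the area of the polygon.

The shoelace formula gives twice the area as |[(-11)·(-12) − 22·8] + [22·(-17) − (-10)·(-12)] + [(-10)·8 − (-11)·(-17)]| = 805, so the area is 402.5.

805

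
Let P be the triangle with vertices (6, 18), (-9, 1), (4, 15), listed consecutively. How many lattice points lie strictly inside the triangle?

5

Using the shoelace formula, 2A = |(6·1 − (-9)·18) + ((-9)·15 − 4·1) + (4·18 − 6·15)| = 11, so the area is 5.5.
Summing gcd(|Δx|,|Δy|) over the edges gives the boundary count: gcd(15,17) + gcd(13,14) + gcd(2,3) = 1+1+1 = 3.
Pick's theorem gives I = A − B/2 + 1 = 5.5 − 3/2 + 1 = 5.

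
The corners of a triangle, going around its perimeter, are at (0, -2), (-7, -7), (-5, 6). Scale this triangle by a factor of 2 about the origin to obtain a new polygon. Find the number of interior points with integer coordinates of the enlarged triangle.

The shoelace formula gives twice the area as |[0·(-7) − (-7)·(-2)] + [(-7)·6 − (-5)·(-7)] + [(-5)·(-2) − 0·6]| = 81, so the area is 40.5.
Along each edge there are gcd(|Δx|,|Δy|)+1 lattice points, so counting each shared vertex once the boundary has gcd(7,5) + gcd(2,13) + gcd(5,8) = 1+1+1 = 3.
Scaling by 2 multiplies the area by 2² = 4 (so the new area is 162) and multiplies the boundary lattice-point count by 2, giving 6.
By Pick's theorem, the interior count of the dilated polygon is 162 − 6/2 + 1 = 160.

160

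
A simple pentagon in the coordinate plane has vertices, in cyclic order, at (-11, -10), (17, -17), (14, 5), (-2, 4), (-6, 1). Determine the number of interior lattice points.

415

The shoelace formula gives twice the area as |[(-11)·(-17) − 17·(-10)] + [17·5 − 14·(-17)] + [14·4 − (-2)·5] + [(-2)·1 − (-6)·4] + [(-6)·(-10) − (-11)·1]| = 839, so the area is 419.5.
Summing gcd(|Δx|,|Δy|) over the edges gives the boundary count: gcd(28,7) + gcd(3,22) + gcd(16,1) + gcd(4,3) + gcd(5,11) = 7+1+1+1+1 = 11.
By Pick's theorem A = I + B/2 − 1, so I = 419.5 − 11/2 + 1 = 415.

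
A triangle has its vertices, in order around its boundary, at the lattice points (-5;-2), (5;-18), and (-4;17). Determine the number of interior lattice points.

102

By the shoelace formula, twice the signed area is |[(-5)·(-18) − 5·(-2)] + [5·17 − (-4)·(-18)] + [(-4)·(-2) − (-5)·17]| = 206, so the area is 103.
Summing gcd(|Δx|,|Δy|) over the edges gives the boundary count: gcd(10,16) + gcd(9,35) + gcd(1,19) = 2+1+1 = 4.
By Pick's theorem A = I + B/2 − 1, so I = 103 − 4/2 + 1 = 102.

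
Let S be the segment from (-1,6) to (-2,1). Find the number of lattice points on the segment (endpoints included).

The number of lattice points on a segment between lattice points is gcd(|Δx|,|Δy|) + 1 = gcd(1,5) + 1 = 1 + 1 = 2.

2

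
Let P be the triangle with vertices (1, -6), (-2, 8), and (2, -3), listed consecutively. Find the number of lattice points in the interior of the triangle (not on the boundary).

11

The shoelace formula gives twice the area as |[1·8 − (-2)·(-6)] + [(-2)·(-3) − 2·8] + [2·(-6) − 1·(-3)]| = 23, so the area is 11.5.
The number of boundary lattice points is Σ gcd(|Δx|,|Δy|) = gcd(3,14) + gcd(4,11) + gcd(1,3) = 1+1+1 = 3.
By Pick's theorem A = I + B/2 − 1, so I = 11.5 − 3/2 + 1 = 11.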